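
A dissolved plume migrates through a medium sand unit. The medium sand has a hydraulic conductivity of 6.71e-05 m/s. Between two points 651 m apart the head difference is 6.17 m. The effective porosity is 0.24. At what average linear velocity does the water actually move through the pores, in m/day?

0.229

Convert K: 6.71e-05 m/s × 86400 = 5.797 m/day.
Hydraulic gradient i = Δh / L = 6.17 / 651 = 0.009478.
Darcy flux q = K · i = 5.797 × 0.009478 = 0.05495 m/day.
Seepage velocity v = q / n_e = 0.05495 / 0.24 = 0.2289 m/day.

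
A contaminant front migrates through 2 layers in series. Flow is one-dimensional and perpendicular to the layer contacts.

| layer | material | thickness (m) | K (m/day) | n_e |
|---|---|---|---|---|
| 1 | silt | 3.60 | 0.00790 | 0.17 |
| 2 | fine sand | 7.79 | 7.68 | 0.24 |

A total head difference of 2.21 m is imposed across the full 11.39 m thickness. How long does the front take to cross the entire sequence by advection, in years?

With flow normal to the layers, continuity requires the same specific discharge q through every layer.
Σ(b_i/K_i) = 3.60/0.00790 + 7.79/7.68 = 456.7 d.
q = Δh / Σ(b_i/K_i) = 2.21 / 456.7 = 0.004839 m/day.
In each layer the seepage velocity is v_i = q/n_i, so the layer transit time is t_i = b_i·n_i / q:
  layer 1 (silt): t_1 = 3.60 × 0.17 / 0.004839 = 126.5 d
  layer 2 (fine sand): t_2 = 7.79 × 0.24 / 0.004839 = 386.4 d
Total t = Σ t_i = 512.8 days = 1.404 years.

1.40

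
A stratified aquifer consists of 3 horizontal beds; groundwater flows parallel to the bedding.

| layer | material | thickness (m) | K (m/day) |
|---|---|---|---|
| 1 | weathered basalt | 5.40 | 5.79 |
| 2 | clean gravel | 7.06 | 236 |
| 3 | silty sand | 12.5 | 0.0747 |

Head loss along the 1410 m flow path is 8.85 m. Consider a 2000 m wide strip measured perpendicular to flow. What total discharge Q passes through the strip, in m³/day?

21300

Flow is parallel to layering, so each bed carries its own Darcy discharge and the transmissivities add.
Σ(K_i·b_i) = 5.79×5.40 + 236×7.06 + 0.0747×12.5 = 1698 m²/day.
Hydraulic gradient i = Δh / L = 8.85 / 1410 = 0.006277.
Q = Σ(K_i·b_i) · W · i = 1698 × 2000 × 0.006277 = 21320 m³/day.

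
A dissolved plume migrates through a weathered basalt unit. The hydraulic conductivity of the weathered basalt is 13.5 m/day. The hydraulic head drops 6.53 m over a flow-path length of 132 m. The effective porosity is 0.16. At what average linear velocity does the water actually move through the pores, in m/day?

Hydraulic gradient i = Δh / L = 6.53 / 132 = 0.04947.
Darcy flux q = K · i = 13.50 × 0.04947 = 0.6678 m/day.
Seepage velocity v = q / n_e = 0.6678 / 0.16 = 4.174 m/day.

4.17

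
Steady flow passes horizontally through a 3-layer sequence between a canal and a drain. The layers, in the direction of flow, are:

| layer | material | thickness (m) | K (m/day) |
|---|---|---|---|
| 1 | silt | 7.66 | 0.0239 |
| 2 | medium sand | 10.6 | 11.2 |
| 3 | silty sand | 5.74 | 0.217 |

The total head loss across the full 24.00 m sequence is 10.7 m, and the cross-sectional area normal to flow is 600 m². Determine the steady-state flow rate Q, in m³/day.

Flow is perpendicular to layering, so the layers act in series and the equivalent K is the thickness-weighted harmonic mean.
Total thickness L = 7.66 + 10.6 + 5.74 = 24.00 m.
Σ(b_i/K_i) = 7.66/0.0239 + 10.6/11.2 + 5.74/0.217 = 347.9 d.
K_eq = L / Σ(b_i/K_i) = 24.00 / 347.9 = 0.06899 m/day.
Q = K_eq · A · (Δh/L) = 0.06899 × 600 × (10.7/24.00) = 18.45 m³/day.

18.5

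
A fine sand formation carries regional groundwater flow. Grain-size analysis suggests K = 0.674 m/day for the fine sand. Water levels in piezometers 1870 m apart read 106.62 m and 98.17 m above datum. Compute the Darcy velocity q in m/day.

0.00305

Hydraulic gradient i = (106.62 − 98.17) / 1870 = 8.45 / 1870 = 0.004519.
Specific discharge q = K · i = 0.6740 × 0.004519 = 0.003046 m/day.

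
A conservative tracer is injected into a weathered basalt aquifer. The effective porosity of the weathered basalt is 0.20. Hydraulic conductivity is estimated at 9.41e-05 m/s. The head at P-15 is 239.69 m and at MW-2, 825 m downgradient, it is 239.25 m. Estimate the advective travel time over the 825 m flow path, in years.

104

Convert K: 9.41e-05 m/s × 86400 = 8.130 m/day.
Hydraulic gradient i = (239.69 − 239.25) / 825 = 0.44 / 825 = 0.0005333.
Darcy flux q = K · i = 8.130 × 0.0005333 = 0.004336 m/day.
Seepage velocity v = q / n_e = 0.004336 / 0.20 = 0.02168 m/day.
Travel time t = L / v = 825 / 0.02168 = 38052 days = 104.2 years.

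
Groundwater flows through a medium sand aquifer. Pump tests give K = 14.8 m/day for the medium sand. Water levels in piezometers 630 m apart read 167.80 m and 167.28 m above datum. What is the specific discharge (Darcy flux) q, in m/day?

Hydraulic gradient i = (167.80 − 167.28) / 630 = 0.52 / 630 = 0.0008254.
Specific discharge q = K · i = 14.80 × 0.0008254 = 0.01222 m/day.

0.0122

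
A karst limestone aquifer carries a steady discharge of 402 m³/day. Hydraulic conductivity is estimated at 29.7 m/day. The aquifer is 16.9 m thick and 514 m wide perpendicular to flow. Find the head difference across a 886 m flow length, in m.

1.38

Cross-sectional area A = 514 × 16.9 = 8687 m².
From Q = K·A·i, i = Q / (K·A) = 402 / (29.70 × 8687) = 0.001558.
Head loss Δh = i · L = 0.001558 × 886 = 1.381 m.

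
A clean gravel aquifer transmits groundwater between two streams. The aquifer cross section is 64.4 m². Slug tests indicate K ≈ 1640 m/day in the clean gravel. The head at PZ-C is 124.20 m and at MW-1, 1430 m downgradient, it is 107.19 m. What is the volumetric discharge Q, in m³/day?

1260

Hydraulic gradient i = (124.20 − 107.19) / 1430 = 17.01 / 1430 = 0.01190.
Darcy's law: Q = K · A · i = 1640 × 64.40 × 0.01190 = 1256 m³/day.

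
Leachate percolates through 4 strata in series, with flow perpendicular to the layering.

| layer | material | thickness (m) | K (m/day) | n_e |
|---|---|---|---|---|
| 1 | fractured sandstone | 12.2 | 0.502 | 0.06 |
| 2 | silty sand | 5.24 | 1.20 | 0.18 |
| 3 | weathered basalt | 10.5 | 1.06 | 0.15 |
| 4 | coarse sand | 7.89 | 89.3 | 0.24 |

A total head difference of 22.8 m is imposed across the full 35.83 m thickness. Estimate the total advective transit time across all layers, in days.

8.72

With flow normal to the layers, continuity requires the same specific discharge q through every layer.
Σ(b_i/K_i) = 12.2/0.502 + 5.24/1.20 + 10.5/1.06 + 7.89/89.3 = 38.66 d.
q = Δh / Σ(b_i/K_i) = 22.8 / 38.66 = 0.5897 m/day.
In each layer the seepage velocity is v_i = q/n_i, so the layer transit time is t_i = b_i·n_i / q:
  layer 1 (fractured sandstone): t_1 = 12.2 × 0.06 / 0.5897 = 1.241 d
  layer 2 (silty sand): t_2 = 5.24 × 0.18 / 0.5897 = 1.599 d
  layer 3 (weathered basalt): t_3 = 10.5 × 0.15 / 0.5897 = 2.671 d
  layer 4 (coarse sand): t_4 = 7.89 × 0.24 / 0.5897 = 3.211 d
Total t = Σ t_i = 8.723 days.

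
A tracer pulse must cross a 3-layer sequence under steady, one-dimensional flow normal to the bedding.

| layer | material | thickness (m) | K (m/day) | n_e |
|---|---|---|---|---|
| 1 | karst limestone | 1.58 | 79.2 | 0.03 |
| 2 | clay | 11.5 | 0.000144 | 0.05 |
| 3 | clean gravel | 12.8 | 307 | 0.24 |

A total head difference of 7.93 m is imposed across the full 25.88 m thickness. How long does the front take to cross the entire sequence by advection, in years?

102

With flow normal to the layers, continuity requires the same specific discharge q through every layer.
Σ(b_i/K_i) = 1.58/79.2 + 11.5/0.000144 + 12.8/307 = 79861 d.
q = Δh / Σ(b_i/K_i) = 7.93 / 79861 = 9.930e-05 m/day.
In each layer the seepage velocity is v_i = q/n_i, so the layer transit time is t_i = b_i·n_i / q:
  layer 1 (karst limestone): t_1 = 1.58 × 0.03 / 9.930e-05 = 477.4 d
  layer 2 (clay): t_2 = 11.5 × 0.05 / 9.930e-05 = 5791 d
  layer 3 (clean gravel): t_3 = 12.8 × 0.24 / 9.930e-05 = 30937 d
Total t = Σ t_i = 37205 days = 101.9 years.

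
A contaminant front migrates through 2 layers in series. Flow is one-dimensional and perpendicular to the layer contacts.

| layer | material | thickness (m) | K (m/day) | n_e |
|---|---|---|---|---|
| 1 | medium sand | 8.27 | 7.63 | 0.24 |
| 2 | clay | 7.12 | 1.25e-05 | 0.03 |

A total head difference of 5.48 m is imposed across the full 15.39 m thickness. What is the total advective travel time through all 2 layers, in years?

With flow normal to the layers, continuity requires the same specific discharge q through every layer.
Σ(b_i/K_i) = 8.27/7.63 + 7.12/1.25e-05 = 5.696e+05 d.
q = Δh / Σ(b_i/K_i) = 5.48 / 5.696e+05 = 9.621e-06 m/day.
In each layer the seepage velocity is v_i = q/n_i, so the layer transit time is t_i = b_i·n_i / q:
  layer 1 (medium sand): t_1 = 8.27 × 0.24 / 9.621e-06 = 2.063e+05 d
  layer 2 (clay): t_2 = 7.12 × 0.03 / 9.621e-06 = 22202 d
Total t = Σ t_i = 2.285e+05 days = 625.6 years.

626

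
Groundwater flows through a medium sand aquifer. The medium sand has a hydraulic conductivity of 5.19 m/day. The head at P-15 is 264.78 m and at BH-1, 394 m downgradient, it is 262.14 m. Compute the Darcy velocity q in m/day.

Hydraulic gradient i = (264.78 − 262.14) / 394 = 2.64 / 394 = 0.006701.
Specific discharge q = K · i = 5.190 × 0.006701 = 0.03478 m/day.

0.0348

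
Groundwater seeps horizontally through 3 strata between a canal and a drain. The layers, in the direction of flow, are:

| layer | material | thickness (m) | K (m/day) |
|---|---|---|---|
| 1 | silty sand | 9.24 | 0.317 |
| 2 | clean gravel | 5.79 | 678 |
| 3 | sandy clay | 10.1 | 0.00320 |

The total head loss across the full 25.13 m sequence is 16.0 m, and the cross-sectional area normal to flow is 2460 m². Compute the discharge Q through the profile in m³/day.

Flow is perpendicular to layering, so the layers act in series and the equivalent K is the thickness-weighted harmonic mean.
Total thickness L = 9.24 + 5.79 + 10.1 = 25.13 m.
Σ(b_i/K_i) = 9.24/0.317 + 5.79/678 + 10.1/0.00320 = 3185 d.
K_eq = L / Σ(b_i/K_i) = 25.13 / 3185 = 0.007889 m/day.
Q = K_eq · A · (Δh/L) = 0.007889 × 2460 × (16.0/25.13) = 12.36 m³/day.

12.4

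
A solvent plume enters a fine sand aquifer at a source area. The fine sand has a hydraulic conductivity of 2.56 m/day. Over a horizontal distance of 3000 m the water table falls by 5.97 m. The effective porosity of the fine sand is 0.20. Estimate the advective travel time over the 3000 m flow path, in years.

Hydraulic gradient i = Δh / L = 5.97 / 3000 = 0.001990.
Darcy flux q = K · i = 2.560 × 0.001990 = 0.005094 m/day.
Seepage velocity v = q / n_e = 0.005094 / 0.20 = 0.02547 m/day.
Travel time t = L / v = 3000 / 0.02547 = 1.178e+05 days = 322.5 years.

322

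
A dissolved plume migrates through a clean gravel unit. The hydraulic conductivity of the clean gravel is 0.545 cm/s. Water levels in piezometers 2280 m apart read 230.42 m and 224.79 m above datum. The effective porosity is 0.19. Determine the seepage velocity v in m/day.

6.12

Convert K: 0.545 cm/s × 864 = 470.9 m/day.
Hydraulic gradient i = (230.42 − 224.79) / 2280 = 5.63 / 2280 = 0.002469.
Darcy flux q = K · i = 470.9 × 0.002469 = 1.163 m/day.
Seepage velocity v = q / n_e = 1.163 / 0.19 = 6.120 m/day.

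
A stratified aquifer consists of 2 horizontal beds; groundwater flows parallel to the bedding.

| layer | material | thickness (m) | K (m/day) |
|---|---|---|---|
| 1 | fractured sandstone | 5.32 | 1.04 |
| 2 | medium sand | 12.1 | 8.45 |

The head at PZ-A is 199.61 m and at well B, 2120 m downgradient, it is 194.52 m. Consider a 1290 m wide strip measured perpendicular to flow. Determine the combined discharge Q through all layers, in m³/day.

334

Flow is parallel to layering, so each bed carries its own Darcy discharge and the transmissivities add.
Σ(K_i·b_i) = 1.04×5.32 + 8.45×12.1 = 107.8 m²/day.
Hydraulic gradient i = (199.61 − 194.52) / 2120 = 5.09 / 2120 = 0.002401.
Q = Σ(K_i·b_i) · W · i = 107.8 × 1290 × 0.002401 = 333.8 m³/day.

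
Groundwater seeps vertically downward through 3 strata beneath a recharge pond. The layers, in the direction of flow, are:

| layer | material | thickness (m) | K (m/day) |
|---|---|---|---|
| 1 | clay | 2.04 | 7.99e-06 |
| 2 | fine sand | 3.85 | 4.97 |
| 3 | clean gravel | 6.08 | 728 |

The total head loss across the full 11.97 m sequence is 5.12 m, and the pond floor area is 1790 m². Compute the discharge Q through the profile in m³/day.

Flow is perpendicular to layering, so the layers act in series and the equivalent K is the thickness-weighted harmonic mean.
Total thickness L = 2.04 + 3.85 + 6.08 = 11.97 m.
Σ(b_i/K_i) = 2.04/7.99e-06 + 3.85/4.97 + 6.08/728 = 2.553e+05 d.
K_eq = L / Σ(b_i/K_i) = 11.97 / 2.553e+05 = 4.688e-05 m/day.
Q = K_eq · A · (Δh/L) = 4.688e-05 × 1790 × (5.12/11.97) = 0.03590 m³/day.

0.0359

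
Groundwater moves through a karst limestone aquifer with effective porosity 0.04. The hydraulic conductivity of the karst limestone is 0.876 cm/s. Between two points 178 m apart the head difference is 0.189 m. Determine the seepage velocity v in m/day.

20.1

Convert K: 0.876 cm/s × 864 = 756.9 m/day.
Hydraulic gradient i = Δh / L = 0.189 / 178 = 0.001062.
Darcy flux q = K · i = 756.9 × 0.001062 = 0.8036 m/day.
Seepage velocity v = q / n_e = 0.8036 / 0.04 = 20.09 m/day.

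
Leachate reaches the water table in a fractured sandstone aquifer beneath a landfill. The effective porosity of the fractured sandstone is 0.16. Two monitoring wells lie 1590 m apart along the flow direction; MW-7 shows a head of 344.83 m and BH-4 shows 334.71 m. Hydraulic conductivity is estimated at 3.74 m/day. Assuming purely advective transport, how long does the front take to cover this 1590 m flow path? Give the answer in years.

Hydraulic gradient i = (344.83 − 334.71) / 1590 = 10.12 / 1590 = 0.006365.
Darcy flux q = K · i = 3.740 × 0.006365 = 0.02380 m/day.
Seepage velocity v = q / n_e = 0.02380 / 0.16 = 0.1488 m/day.
Travel time t = L / v = 1590 / 0.1488 = 10687 days = 29.26 years.

29.3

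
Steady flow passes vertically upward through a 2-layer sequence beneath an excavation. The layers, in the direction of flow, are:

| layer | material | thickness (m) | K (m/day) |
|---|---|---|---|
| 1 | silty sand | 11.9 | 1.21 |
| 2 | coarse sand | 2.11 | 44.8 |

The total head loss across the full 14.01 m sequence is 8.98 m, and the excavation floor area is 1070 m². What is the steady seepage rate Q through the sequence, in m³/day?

972

Flow is perpendicular to layering, so the layers act in series and the equivalent K is the thickness-weighted harmonic mean.
Total thickness L = 11.9 + 2.11 = 14.01 m.
Σ(b_i/K_i) = 11.9/1.21 + 2.11/44.8 = 9.882 d.
K_eq = L / Σ(b_i/K_i) = 14.01 / 9.882 = 1.418 m/day.
Q = K_eq · A · (Δh/L) = 1.418 × 1070 × (8.98/14.01) = 972.4 m³/day.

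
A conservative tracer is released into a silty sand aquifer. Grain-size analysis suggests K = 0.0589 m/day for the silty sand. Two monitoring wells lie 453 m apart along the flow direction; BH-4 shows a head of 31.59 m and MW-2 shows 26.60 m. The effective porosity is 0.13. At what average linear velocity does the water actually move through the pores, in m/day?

0.00499

Hydraulic gradient i = (31.59 − 26.60) / 453 = 4.99 / 453 = 0.01102.
Darcy flux q = K · i = 0.05890 × 0.01102 = 0.0006488 m/day.
Seepage velocity v = q / n_e = 0.0006488 / 0.13 = 0.004991 m/day.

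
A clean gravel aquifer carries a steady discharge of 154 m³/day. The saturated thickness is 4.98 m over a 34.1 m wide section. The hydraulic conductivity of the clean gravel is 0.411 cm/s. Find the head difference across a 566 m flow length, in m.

1.45

Convert K: 0.411 cm/s × 864 = 355.1 m/day.
Cross-sectional area A = 34.1 × 4.98 = 169.8 m².
From Q = K·A·i, i = Q / (K·A) = 154 / (355.1 × 169.8) = 0.002554.
Head loss Δh = i · L = 0.002554 × 566 = 1.445 m.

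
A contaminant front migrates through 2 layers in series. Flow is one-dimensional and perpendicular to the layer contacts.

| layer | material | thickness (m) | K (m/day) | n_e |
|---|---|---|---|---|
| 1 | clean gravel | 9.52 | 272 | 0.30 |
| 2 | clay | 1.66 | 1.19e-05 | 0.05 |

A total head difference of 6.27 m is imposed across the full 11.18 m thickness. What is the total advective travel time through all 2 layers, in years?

With flow normal to the layers, continuity requires the same specific discharge q through every layer.
Σ(b_i/K_i) = 9.52/272 + 1.66/1.19e-05 = 1.395e+05 d.
q = Δh / Σ(b_i/K_i) = 6.27 / 1.395e+05 = 4.495e-05 m/day.
In each layer the seepage velocity is v_i = q/n_i, so the layer transit time is t_i = b_i·n_i / q:
  layer 1 (clean gravel): t_1 = 9.52 × 0.30 / 4.495e-05 = 63541 d
  layer 2 (clay): t_2 = 1.66 × 0.05 / 4.495e-05 = 1847 d
Total t = Σ t_i = 65387 days = 179.0 years.

179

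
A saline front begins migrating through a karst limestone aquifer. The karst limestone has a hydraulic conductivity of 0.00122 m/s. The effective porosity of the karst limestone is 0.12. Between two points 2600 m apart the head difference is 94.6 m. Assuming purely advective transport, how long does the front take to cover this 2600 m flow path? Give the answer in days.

Convert K: 0.00122 m/s × 86400 = 105.4 m/day.
Hydraulic gradient i = Δh / L = 94.6 / 2600 = 0.03638.
Darcy flux q = K · i = 105.4 × 0.03638 = 3.835 m/day.
Seepage velocity v = q / n_e = 3.835 / 0.12 = 31.96 m/day.
Travel time t = L / v = 2600 / 31.96 = 81.35 days.

81.4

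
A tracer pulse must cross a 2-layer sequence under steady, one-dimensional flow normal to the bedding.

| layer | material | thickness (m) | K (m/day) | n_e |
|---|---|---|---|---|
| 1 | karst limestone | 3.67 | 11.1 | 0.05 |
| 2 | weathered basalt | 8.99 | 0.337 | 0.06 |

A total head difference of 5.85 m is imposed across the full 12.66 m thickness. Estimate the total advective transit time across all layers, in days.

With flow normal to the layers, continuity requires the same specific discharge q through every layer.
Σ(b_i/K_i) = 3.67/11.1 + 8.99/0.337 = 27.01 d.
q = Δh / Σ(b_i/K_i) = 5.85 / 27.01 = 0.2166 m/day.
In each layer the seepage velocity is v_i = q/n_i, so the layer transit time is t_i = b_i·n_i / q:
  layer 1 (karst limestone): t_1 = 3.67 × 0.05 / 0.2166 = 0.8471 d
  layer 2 (weathered basalt): t_2 = 8.99 × 0.06 / 0.2166 = 2.490 d
Total t = Σ t_i = 3.337 days.

3.34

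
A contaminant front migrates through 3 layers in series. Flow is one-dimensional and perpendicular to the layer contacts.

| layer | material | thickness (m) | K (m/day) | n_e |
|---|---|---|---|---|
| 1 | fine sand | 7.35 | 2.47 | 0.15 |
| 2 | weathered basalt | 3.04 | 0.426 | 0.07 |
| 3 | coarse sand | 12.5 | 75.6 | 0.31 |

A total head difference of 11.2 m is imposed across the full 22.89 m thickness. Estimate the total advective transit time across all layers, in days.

4.76

With flow normal to the layers, continuity requires the same specific discharge q through every layer.
Σ(b_i/K_i) = 7.35/2.47 + 3.04/0.426 + 12.5/75.6 = 10.28 d.
q = Δh / Σ(b_i/K_i) = 11.2 / 10.28 = 1.090 m/day.
In each layer the seepage velocity is v_i = q/n_i, so the layer transit time is t_i = b_i·n_i / q:
  layer 1 (fine sand): t_1 = 7.35 × 0.15 / 1.090 = 1.012 d
  layer 2 (weathered basalt): t_2 = 3.04 × 0.07 / 1.090 = 0.1953 d
  layer 3 (coarse sand): t_3 = 12.5 × 0.31 / 1.090 = 3.556 d
Total t = Σ t_i = 4.763 days.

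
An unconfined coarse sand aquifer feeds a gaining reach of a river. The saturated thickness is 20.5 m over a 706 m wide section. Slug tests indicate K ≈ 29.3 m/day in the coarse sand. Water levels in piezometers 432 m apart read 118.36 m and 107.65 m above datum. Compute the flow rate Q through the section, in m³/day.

10500

Cross-sectional area A = 706 × 20.5 = 14473 m².
Hydraulic gradient i = (118.36 − 107.65) / 432 = 10.71 / 432 = 0.02479.
Darcy's law: Q = K · A · i = 29.30 × 14473 × 0.02479 = 10513 m³/day.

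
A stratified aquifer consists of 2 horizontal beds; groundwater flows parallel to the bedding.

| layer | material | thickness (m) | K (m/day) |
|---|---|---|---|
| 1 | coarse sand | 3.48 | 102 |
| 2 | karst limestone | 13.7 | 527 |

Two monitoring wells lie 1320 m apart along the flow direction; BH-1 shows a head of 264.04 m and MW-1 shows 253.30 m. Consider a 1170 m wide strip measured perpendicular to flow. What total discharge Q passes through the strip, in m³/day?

72100

Flow is parallel to layering, so each bed carries its own Darcy discharge and the transmissivities add.
Σ(K_i·b_i) = 102×3.48 + 527×13.7 = 7575 m²/day.
Hydraulic gradient i = (264.04 − 253.30) / 1320 = 10.74 / 1320 = 0.008136.
Q = Σ(K_i·b_i) · W · i = 7575 × 1170 × 0.008136 = 72109 m³/day.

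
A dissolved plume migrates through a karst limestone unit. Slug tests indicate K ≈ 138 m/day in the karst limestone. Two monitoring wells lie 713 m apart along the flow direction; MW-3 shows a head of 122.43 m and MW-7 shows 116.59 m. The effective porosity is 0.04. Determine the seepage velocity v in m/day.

28.3

Hydraulic gradient i = (122.43 − 116.59) / 713 = 5.84 / 713 = 0.008191.
Darcy flux q = K · i = 138.0 × 0.008191 = 1.130 m/day.
Seepage velocity v = q / n_e = 1.130 / 0.04 = 28.26 m/day.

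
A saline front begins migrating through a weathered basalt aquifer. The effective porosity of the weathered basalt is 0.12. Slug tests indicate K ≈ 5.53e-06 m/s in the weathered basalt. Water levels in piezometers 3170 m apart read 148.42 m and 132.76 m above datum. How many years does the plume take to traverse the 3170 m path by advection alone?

Convert K: 5.53e-06 m/s × 86400 = 0.4778 m/day.
Hydraulic gradient i = (148.42 − 132.76) / 3170 = 15.66 / 3170 = 0.004940.
Darcy flux q = K · i = 0.4778 × 0.004940 = 0.002360 m/day.
Seepage velocity v = q / n_e = 0.002360 / 0.12 = 0.01967 m/day.
Travel time t = L / v = 3170 / 0.01967 = 1.612e+05 days = 441.2 years.

441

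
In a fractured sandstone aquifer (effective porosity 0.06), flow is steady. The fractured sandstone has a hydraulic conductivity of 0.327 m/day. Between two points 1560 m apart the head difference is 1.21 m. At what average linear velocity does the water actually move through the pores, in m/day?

0.00423

Hydraulic gradient i = Δh / L = 1.21 / 1560 = 0.0007756.
Darcy flux q = K · i = 0.3270 × 0.0007756 = 0.0002536 m/day.
Seepage velocity v = q / n_e = 0.0002536 / 0.06 = 0.004227 m/day.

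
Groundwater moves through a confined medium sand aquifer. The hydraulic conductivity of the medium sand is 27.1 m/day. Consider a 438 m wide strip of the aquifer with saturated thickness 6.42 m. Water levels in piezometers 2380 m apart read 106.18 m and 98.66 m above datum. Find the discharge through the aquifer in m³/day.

241

Cross-sectional area A = 438 × 6.42 = 2812 m².
Hydraulic gradient i = (106.18 − 98.66) / 2380 = 7.52 / 2380 = 0.003160.
Darcy's law: Q = K · A · i = 27.10 × 2812 × 0.003160 = 240.8 m³/day.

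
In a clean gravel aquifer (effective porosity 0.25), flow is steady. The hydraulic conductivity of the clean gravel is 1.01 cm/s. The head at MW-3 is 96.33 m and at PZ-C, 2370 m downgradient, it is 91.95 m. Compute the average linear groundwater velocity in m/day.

6.45

Convert K: 1.01 cm/s × 864 = 872.6 m/day.
Hydraulic gradient i = (96.33 − 91.95) / 2370 = 4.38 / 2370 = 0.001848.
Darcy flux q = K · i = 872.6 × 0.001848 = 1.613 m/day.
Seepage velocity v = q / n_e = 1.613 / 0.25 = 6.451 m/day.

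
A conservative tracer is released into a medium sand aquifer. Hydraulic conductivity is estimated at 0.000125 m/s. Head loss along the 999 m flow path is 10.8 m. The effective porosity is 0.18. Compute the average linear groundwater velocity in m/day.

Convert K: 0.000125 m/s × 86400 = 10.80 m/day.
Hydraulic gradient i = Δh / L = 10.8 / 999 = 0.01081.
Darcy flux q = K · i = 10.80 × 0.01081 = 0.1168 m/day.
Seepage velocity v = q / n_e = 0.1168 / 0.18 = 0.6486 m/day.

0.649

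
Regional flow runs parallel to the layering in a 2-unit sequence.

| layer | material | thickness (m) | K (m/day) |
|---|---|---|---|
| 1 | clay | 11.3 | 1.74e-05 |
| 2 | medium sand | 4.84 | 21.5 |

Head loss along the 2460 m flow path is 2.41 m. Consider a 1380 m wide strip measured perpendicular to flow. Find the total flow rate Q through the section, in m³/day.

141

Flow is parallel to layering, so each bed carries its own Darcy discharge and the transmissivities add.
Σ(K_i·b_i) = 1.74e-05×11.3 + 21.5×4.84 = 104.1 m²/day.
Hydraulic gradient i = Δh / L = 2.41 / 2460 = 0.0009797.
Q = Σ(K_i·b_i) · W · i = 104.1 × 1380 × 0.0009797 = 140.7 m³/day.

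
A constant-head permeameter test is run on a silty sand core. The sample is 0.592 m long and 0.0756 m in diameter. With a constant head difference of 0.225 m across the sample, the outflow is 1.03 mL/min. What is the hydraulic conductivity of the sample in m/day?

Cross-sectional area A = π·(d/2)² = π × (0.0756/2)² = 0.004489 m².
Convert discharge: 1.03 mL/min = 1.717e-08 m³/s.
Darcy's law rearranged: K = Q·L / (A·Δh) = 1.717e-08 × 0.592 / (0.004489 × 0.225) = 1.006e-05 m/s = 0.8694 m/day.

0.869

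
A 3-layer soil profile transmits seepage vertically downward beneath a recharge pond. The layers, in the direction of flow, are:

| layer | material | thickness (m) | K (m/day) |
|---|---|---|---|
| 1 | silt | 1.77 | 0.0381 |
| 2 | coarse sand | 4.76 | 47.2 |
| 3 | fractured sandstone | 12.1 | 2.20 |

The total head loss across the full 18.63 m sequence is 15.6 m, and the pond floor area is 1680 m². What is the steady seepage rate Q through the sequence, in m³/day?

Flow is perpendicular to layering, so the layers act in series and the equivalent K is the thickness-weighted harmonic mean.
Total thickness L = 1.77 + 4.76 + 12.1 = 18.63 m.
Σ(b_i/K_i) = 1.77/0.0381 + 4.76/47.2 + 12.1/2.20 = 52.06 d.
K_eq = L / Σ(b_i/K_i) = 18.63 / 52.06 = 0.3579 m/day.
Q = K_eq · A · (Δh/L) = 0.3579 × 1680 × (15.6/18.63) = 503.4 m³/day.

503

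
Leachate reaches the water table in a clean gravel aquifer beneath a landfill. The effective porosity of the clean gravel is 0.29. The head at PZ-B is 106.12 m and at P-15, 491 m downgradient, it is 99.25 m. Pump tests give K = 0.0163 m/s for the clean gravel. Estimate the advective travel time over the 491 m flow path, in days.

Convert K: 0.0163 m/s × 86400 = 1408 m/day.
Hydraulic gradient i = (106.12 − 99.25) / 491 = 6.87 / 491 = 0.01399.
Darcy flux q = K · i = 1408 × 0.01399 = 19.71 m/day.
Seepage velocity v = q / n_e = 19.71 / 0.29 = 67.95 m/day.
Travel time t = L / v = 491 / 67.95 = 7.226 days.

7.23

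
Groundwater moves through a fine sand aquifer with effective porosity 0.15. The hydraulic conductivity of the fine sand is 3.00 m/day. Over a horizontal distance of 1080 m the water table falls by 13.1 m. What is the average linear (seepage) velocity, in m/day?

Hydraulic gradient i = Δh / L = 13.1 / 1080 = 0.01213.
Darcy flux q = K · i = 3.000 × 0.01213 = 0.03639 m/day.
Seepage velocity v = q / n_e = 0.03639 / 0.15 = 0.2426 m/day.

0.243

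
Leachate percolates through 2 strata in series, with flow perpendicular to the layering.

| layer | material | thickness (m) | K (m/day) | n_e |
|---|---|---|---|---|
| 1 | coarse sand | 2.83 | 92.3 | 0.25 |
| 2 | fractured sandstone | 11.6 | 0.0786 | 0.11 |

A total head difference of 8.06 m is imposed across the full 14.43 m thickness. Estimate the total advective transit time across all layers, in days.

With flow normal to the layers, continuity requires the same specific discharge q through every layer.
Σ(b_i/K_i) = 2.83/92.3 + 11.6/0.0786 = 147.6 d.
q = Δh / Σ(b_i/K_i) = 8.06 / 147.6 = 0.05460 m/day.
In each layer the seepage velocity is v_i = q/n_i, so the layer transit time is t_i = b_i·n_i / q:
  layer 1 (coarse sand): t_1 = 2.83 × 0.25 / 0.05460 = 12.96 d
  layer 2 (fractured sandstone): t_2 = 11.6 × 0.11 / 0.05460 = 23.37 d
Total t = Σ t_i = 36.33 days.

36.3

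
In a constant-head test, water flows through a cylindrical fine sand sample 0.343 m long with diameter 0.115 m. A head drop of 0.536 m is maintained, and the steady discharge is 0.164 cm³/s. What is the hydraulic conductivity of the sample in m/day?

0.873

Cross-sectional area A = π·(d/2)² = π × (0.115/2)² = 0.01039 m².
Convert discharge: 0.164 cm³/s = 1.640e-07 m³/s.
Darcy's law rearranged: K = Q·L / (A·Δh) = 1.640e-07 × 0.343 / (0.01039 × 0.536) = 1.010e-05 m/s = 0.8730 m/day.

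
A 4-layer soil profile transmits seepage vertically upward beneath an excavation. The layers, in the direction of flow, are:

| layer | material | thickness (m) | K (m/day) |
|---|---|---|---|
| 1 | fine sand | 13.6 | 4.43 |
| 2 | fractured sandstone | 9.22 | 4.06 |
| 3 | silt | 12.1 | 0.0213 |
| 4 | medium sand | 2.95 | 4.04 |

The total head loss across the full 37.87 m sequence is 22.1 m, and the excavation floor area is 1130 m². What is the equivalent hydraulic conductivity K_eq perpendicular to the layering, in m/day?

Flow is perpendicular to layering, so the layers act in series and the equivalent K is the thickness-weighted harmonic mean.
Total thickness L = 13.6 + 9.22 + 12.1 + 2.95 = 37.87 m.
Σ(b_i/K_i) = 13.6/4.43 + 9.22/4.06 + 12.1/0.0213 + 2.95/4.04 = 574.1 d.
K_eq = L / Σ(b_i/K_i) = 37.87 / 574.1 = 0.06596 m/day.

0.0660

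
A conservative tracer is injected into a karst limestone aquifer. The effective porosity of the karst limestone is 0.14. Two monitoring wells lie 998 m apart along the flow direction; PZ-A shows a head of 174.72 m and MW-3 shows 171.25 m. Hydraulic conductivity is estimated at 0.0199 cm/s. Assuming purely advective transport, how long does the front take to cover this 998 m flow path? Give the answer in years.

Convert K: 0.0199 cm/s × 864 = 17.19 m/day.
Hydraulic gradient i = (174.72 − 171.25) / 998 = 3.47 / 998 = 0.003477.
Darcy flux q = K · i = 17.19 × 0.003477 = 0.05978 m/day.
Seepage velocity v = q / n_e = 0.05978 / 0.14 = 0.4270 m/day.
Travel time t = L / v = 998 / 0.4270 = 2337 days = 6.399 years.

6.40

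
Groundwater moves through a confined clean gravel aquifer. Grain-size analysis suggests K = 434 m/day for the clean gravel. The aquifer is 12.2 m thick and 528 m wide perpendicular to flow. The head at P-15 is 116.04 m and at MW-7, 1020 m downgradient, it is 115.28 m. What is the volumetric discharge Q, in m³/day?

Cross-sectional area A = 528 × 12.2 = 6442 m².
Hydraulic gradient i = (116.04 − 115.28) / 1020 = 0.76 / 1020 = 0.0007451.
Darcy's law: Q = K · A · i = 434.0 × 6442 × 0.0007451 = 2083 m³/day.

2080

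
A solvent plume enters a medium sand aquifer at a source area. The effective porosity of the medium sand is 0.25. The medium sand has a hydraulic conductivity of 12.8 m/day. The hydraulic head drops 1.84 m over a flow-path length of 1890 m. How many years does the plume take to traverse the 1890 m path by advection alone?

Hydraulic gradient i = Δh / L = 1.84 / 1890 = 0.0009735.
Darcy flux q = K · i = 12.80 × 0.0009735 = 0.01246 m/day.
Seepage velocity v = q / n_e = 0.01246 / 0.25 = 0.04985 m/day.
Travel time t = L / v = 1890 / 0.04985 = 37917 days = 103.8 years.

104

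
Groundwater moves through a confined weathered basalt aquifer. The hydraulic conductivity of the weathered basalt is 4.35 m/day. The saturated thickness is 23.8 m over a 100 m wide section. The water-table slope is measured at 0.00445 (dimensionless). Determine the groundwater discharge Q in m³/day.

Cross-sectional area A = 100 × 23.8 = 2380 m².
Hydraulic gradient i = 0.00445.
Darcy's law: Q = K · A · i = 4.350 × 2380 × 0.004450 = 46.07 m³/day.

46.1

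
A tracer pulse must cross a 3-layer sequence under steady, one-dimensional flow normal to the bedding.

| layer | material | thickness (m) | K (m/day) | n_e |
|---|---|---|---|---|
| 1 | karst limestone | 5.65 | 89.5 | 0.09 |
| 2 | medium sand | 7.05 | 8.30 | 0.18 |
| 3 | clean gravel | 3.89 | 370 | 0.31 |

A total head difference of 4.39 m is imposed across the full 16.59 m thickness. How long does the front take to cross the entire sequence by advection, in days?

With flow normal to the layers, continuity requires the same specific discharge q through every layer.
Σ(b_i/K_i) = 5.65/89.5 + 7.05/8.30 + 3.89/370 = 0.9230 d.
q = Δh / Σ(b_i/K_i) = 4.39 / 0.9230 = 4.756 m/day.
In each layer the seepage velocity is v_i = q/n_i, so the layer transit time is t_i = b_i·n_i / q:
  layer 1 (karst limestone): t_1 = 5.65 × 0.09 / 4.756 = 0.1069 d
  layer 2 (medium sand): t_2 = 7.05 × 0.18 / 4.756 = 0.2668 d
  layer 3 (clean gravel): t_3 = 3.89 × 0.31 / 4.756 = 0.2536 d
Total t = Σ t_i = 0.6273 days.

0.627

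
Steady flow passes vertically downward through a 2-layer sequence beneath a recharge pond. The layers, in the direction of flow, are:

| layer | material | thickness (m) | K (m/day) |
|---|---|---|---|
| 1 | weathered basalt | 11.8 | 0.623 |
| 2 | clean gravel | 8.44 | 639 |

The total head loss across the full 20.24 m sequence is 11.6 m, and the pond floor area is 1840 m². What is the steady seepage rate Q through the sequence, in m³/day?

Flow is perpendicular to layering, so the layers act in series and the equivalent K is the thickness-weighted harmonic mean.
Total thickness L = 11.8 + 8.44 = 20.24 m.
Σ(b_i/K_i) = 11.8/0.623 + 8.44/639 = 18.95 d.
K_eq = L / Σ(b_i/K_i) = 20.24 / 18.95 = 1.068 m/day.
Q = K_eq · A · (Δh/L) = 1.068 × 1840 × (11.6/20.24) = 1126 m³/day.

1130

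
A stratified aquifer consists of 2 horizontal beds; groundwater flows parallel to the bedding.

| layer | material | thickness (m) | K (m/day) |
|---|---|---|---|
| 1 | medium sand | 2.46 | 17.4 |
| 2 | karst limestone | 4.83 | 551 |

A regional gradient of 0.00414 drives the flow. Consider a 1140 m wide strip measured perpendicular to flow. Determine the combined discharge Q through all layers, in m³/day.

Flow is parallel to layering, so each bed carries its own Darcy discharge and the transmissivities add.
Σ(K_i·b_i) = 17.4×2.46 + 551×4.83 = 2704 m²/day.
Hydraulic gradient i = 0.00414.
Q = Σ(K_i·b_i) · W · i = 2704 × 1140 × 0.004140 = 12762 m³/day.

12800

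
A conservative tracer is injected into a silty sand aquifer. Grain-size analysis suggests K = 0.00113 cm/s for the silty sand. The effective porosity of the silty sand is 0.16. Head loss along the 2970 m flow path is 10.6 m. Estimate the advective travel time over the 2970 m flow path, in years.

Convert K: 0.00113 cm/s × 864 = 0.9763 m/day.
Hydraulic gradient i = Δh / L = 10.6 / 2970 = 0.003569.
Darcy flux q = K · i = 0.9763 × 0.003569 = 0.003485 m/day.
Seepage velocity v = q / n_e = 0.003485 / 0.16 = 0.02178 m/day.
Travel time t = L / v = 2970 / 0.02178 = 1.364e+05 days = 373.4 years.

373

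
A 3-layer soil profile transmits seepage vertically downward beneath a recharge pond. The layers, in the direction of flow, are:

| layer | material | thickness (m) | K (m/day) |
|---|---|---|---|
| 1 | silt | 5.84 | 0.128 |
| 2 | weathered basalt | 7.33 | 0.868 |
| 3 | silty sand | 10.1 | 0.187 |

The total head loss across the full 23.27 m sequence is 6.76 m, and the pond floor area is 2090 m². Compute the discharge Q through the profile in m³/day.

Flow is perpendicular to layering, so the layers act in series and the equivalent K is the thickness-weighted harmonic mean.
Total thickness L = 5.84 + 7.33 + 10.1 = 23.27 m.
Σ(b_i/K_i) = 5.84/0.128 + 7.33/0.868 + 10.1/0.187 = 108.1 d.
K_eq = L / Σ(b_i/K_i) = 23.27 / 108.1 = 0.2153 m/day.
Q = K_eq · A · (Δh/L) = 0.2153 × 2090 × (6.76/23.27) = 130.7 m³/day.

131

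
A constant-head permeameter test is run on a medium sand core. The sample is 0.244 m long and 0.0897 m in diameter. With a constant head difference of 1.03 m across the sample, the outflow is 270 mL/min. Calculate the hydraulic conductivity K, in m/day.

Cross-sectional area A = π·(d/2)² = π × (0.0897/2)² = 0.006319 m².
Convert discharge: 270 mL/min = 4.500e-06 m³/s.
Darcy's law rearranged: K = Q·L / (A·Δh) = 4.500e-06 × 0.244 / (0.006319 × 1.03) = 0.0001687 m/s = 14.57 m/day.

14.6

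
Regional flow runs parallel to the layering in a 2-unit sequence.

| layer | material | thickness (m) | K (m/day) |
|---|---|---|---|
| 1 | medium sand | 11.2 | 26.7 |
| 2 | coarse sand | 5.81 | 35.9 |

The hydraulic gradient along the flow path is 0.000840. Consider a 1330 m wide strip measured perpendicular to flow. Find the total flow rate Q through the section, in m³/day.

Flow is parallel to layering, so each bed carries its own Darcy discharge and the transmissivities add.
Σ(K_i·b_i) = 26.7×11.2 + 35.9×5.81 = 507.6 m²/day.
Hydraulic gradient i = 0.000840.
Q = Σ(K_i·b_i) · W · i = 507.6 × 1330 × 0.0008400 = 567.1 m³/day.

567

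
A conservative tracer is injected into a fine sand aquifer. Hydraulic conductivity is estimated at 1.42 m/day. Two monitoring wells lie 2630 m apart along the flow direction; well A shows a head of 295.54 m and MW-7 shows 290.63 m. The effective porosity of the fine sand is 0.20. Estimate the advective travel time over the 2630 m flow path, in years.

Hydraulic gradient i = (295.54 − 290.63) / 2630 = 4.91 / 2630 = 0.001867.
Darcy flux q = K · i = 1.420 × 0.001867 = 0.002651 m/day.
Seepage velocity v = q / n_e = 0.002651 / 0.20 = 0.01326 m/day.
Travel time t = L / v = 2630 / 0.01326 = 1.984e+05 days = 543.2 years.

543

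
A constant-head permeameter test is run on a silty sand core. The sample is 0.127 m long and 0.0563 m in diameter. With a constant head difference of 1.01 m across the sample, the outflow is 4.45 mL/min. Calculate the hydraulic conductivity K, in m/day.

Cross-sectional area A = π·(d/2)² = π × (0.0563/2)² = 0.002489 m².
Convert discharge: 4.45 mL/min = 7.417e-08 m³/s.
Darcy's law rearranged: K = Q·L / (A·Δh) = 7.417e-08 × 0.127 / (0.002489 × 1.01) = 3.746e-06 m/s = 0.3237 m/day.

0.324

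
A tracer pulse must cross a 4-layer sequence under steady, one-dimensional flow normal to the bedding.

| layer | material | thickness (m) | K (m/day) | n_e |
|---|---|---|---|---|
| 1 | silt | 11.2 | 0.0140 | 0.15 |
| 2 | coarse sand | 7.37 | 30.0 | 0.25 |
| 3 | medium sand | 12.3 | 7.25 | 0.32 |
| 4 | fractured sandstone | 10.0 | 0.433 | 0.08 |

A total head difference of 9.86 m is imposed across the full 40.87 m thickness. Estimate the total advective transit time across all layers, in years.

1.89

With flow normal to the layers, continuity requires the same specific discharge q through every layer.
Σ(b_i/K_i) = 11.2/0.0140 + 7.37/30.0 + 12.3/7.25 + 10.0/0.433 = 825.0 d.
q = Δh / Σ(b_i/K_i) = 9.86 / 825.0 = 0.01195 m/day.
In each layer the seepage velocity is v_i = q/n_i, so the layer transit time is t_i = b_i·n_i / q:
  layer 1 (silt): t_1 = 11.2 × 0.15 / 0.01195 = 140.6 d
  layer 2 (coarse sand): t_2 = 7.37 × 0.25 / 0.01195 = 154.2 d
  layer 3 (medium sand): t_3 = 12.3 × 0.32 / 0.01195 = 329.3 d
  layer 4 (fractured sandstone): t_4 = 10.0 × 0.08 / 0.01195 = 66.94 d
Total t = Σ t_i = 691.0 days = 1.892 years.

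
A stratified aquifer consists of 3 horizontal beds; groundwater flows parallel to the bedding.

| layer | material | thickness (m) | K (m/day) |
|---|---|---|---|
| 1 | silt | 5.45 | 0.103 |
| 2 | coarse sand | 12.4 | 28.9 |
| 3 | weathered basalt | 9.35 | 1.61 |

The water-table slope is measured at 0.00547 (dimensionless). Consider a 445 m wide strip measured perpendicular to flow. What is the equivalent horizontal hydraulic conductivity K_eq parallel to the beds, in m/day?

13.7

Flow is parallel to layering, so each bed carries its own Darcy discharge and the transmissivities add.
Σ(K_i·b_i) = 0.103×5.45 + 28.9×12.4 + 1.61×9.35 = 374.0 m²/day.
Total thickness b = 27.20 m, so K_eq = Σ(K_i·b_i)/b = 13.75 m/day.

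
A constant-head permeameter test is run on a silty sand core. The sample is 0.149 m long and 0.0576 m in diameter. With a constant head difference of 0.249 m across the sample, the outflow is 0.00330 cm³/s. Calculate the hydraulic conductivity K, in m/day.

0.0655

Cross-sectional area A = π·(d/2)² = π × (0.0576/2)² = 0.002606 m².
Convert discharge: 0.00330 cm³/s = 3.300e-09 m³/s.
Darcy's law rearranged: K = Q·L / (A·Δh) = 3.300e-09 × 0.149 / (0.002606 × 0.249) = 7.578e-07 m/s = 0.06548 m/day.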